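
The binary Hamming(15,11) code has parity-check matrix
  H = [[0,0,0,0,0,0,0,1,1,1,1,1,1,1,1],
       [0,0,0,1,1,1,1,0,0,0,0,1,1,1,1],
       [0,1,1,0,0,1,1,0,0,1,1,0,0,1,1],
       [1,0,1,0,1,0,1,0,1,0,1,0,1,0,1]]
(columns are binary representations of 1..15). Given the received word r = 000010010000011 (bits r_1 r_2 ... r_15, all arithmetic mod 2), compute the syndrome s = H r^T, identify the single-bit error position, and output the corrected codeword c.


s = (1, 1, 0, 0)^T, error position = 12, corrected codeword c = 000010010001011

Compute s = H r^T mod 2 one row at a time:
  s_1 = 1 + 0 + 0 + 0 + 0 + 0 + 1 + 1 = 3 ≡ 1 (mod 2).
  s_2 = 0 + 1 + 0 + 0 + 0 + 0 + 1 + 1 = 3 ≡ 1 (mod 2).
  s_3 = 0 + 0 + 0 + 0 + 0 + 0 + 1 + 1 = 2 ≡ 0 (mod 2).
  s_4 = 0 + 0 + 1 + 0 + 0 + 0 + 0 + 1 = 2 ≡ 0 (mod 2).
s = (1, 1, 0, 0)^T — this equals column 12 of H (binary 1100), so error is at position 12.
Correct: flip bit 12 of r = 000010010000011 to get c = 000010010001011.


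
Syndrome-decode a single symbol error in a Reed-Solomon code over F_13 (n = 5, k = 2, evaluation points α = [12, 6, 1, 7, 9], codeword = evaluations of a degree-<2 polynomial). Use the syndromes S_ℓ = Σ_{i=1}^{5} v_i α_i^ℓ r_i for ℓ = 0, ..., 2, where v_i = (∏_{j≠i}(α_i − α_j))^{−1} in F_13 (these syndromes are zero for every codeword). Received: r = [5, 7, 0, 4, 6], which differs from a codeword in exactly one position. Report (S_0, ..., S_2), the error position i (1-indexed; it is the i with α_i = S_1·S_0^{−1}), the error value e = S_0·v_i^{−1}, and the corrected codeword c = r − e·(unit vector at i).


S = (4, 2, 1), error at position 4, error magnitude e = 6, c = [5, 7, 0, 11, 6].

Step 1: column multipliers v_i = (∏_{j≠i}(α_i − α_j))^{−1} mod 13.
  i = 1 (α = 12): (12−6)(12−1)(12−7)(12−9) = 6·11·5·3 = 990 ≡ 2, so v_1 = 2^{−1} = 7 (mod 13).
  i = 2 (α = 6): (6−12)(6−1)(6−7)(6−9) = (−6)·5·(−1)·(−3) = −90 ≡ 1, so v_2 = 1^{−1} = 1 (mod 13).
  i = 3 (α = 1): (1−12)(1−6)(1−7)(1−9) = (−11)·(−5)·(−6)·(−8) = 2640 ≡ 1, so v_3 = 1^{−1} = 1 (mod 13).
  i = 4 (α = 7): (7−12)(7−6)(7−1)(7−9) = (−5)·1·6·(−2) = 60 ≡ 8, so v_4 = 8^{−1} = 5 (mod 13).
  i = 5 (α = 9): (9−12)(9−6)(9−1)(9−7) = (−3)·3·8·2 = −144 ≡ 12, so v_5 = 12^{−1} = 12 (mod 13).
  v = [7, 1, 1, 5, 12].
Step 2: syndromes of r = [5, 7, 0, 4, 6] (all sums mod 13).
  S_0 = Σ v_i r_i = 7·5 + 1·7 + 1·0 + 5·4 + 12·6 = 134 ≡ 4.
  S_1 = Σ v_i α_i r_i = 7·12·5 + 1·6·7 + 1·1·0 + 5·7·4 + 12·9·6 = 1250 ≡ 2.
  α_i^2 mod 13 = [1, 10, 1, 10, 3].
  S_2 = Σ v_i α_i^2 r_i = 7·1·5 + 1·10·7 + 1·1·0 + 5·10·4 + 12·3·6 = 521 ≡ 1.
  S = (4, 2, 1) ≠ 0, so r is not a codeword (an error is present).
Step 3: locate the error. For a single error e at position i, S_ℓ = v_i·e·α_i^ℓ, so α_err = S_1/S_0.
  S_0^{−1} = 4^{−1} = 10 (mod 13), so α_err = 2·10 = 20 ≡ 7 = α_4. Error position i = 4.
  Consistency check: S_2/S_1 = 1·7 = 7 ≡ 7 = α_err ✓ (single-error assumption holds).
Step 4: error magnitude e = S_0/v_4 = S_0·∏_{j≠4}(α_4 − α_j) = 4·8 = 32 ≡ 6 (mod 13).
Step 5: correct position 4: c_4 = r_4 − e = 4 − 6 ≡ 11 (mod 13). Hence c = [5, 7, 0, 11, 6].
  Check: interpolating c through the α_i gives m(x) = 9 + 4·x (degree < 2) with m(α_i) = c_i for every i, so c is indeed a codeword.


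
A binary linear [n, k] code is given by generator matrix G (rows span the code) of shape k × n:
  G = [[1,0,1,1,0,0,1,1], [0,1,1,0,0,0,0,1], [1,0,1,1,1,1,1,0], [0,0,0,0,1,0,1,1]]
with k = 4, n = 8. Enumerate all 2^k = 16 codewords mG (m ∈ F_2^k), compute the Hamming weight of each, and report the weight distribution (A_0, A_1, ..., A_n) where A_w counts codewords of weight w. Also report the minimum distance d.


Weight distribution: A_0 = 1, A_2 = 1, A_3 = 3, A_4 = 5, A_5 = 4, A_6 = 1, A_7 = 1. Minimum distance d = 2.

Enumerate all 2^4 = 16 messages m ∈ F_2^4.
For each, compute codeword c = mG in F_2^8, then tally its weight.
  m = 0000 → c = 00000000, weight = 0.
  m = 1000 → c = 10110011, weight = 5.
  m = 0100 → c = 01100001, weight = 3.
  m = 1100 → c = 11010010, weight = 4.
  m = 0010 → c = 10111110, weight = 6.
  m = 1010 → c = 00001101, weight = 3.
  m = 0110 → c = 11011111, weight = 7.
  m = 1110 → c = 01101100, weight = 4.
  m = 0001 → c = 00001011, weight = 3.
  m = 1001 → c = 10111000, weight = 4.
  m = 0101 → c = 01101010, weight = 4.
  m = 1101 → c = 11011001, weight = 5.
  m = 0011 → c = 10110101, weight = 5.
  m = 1011 → c = 00000110, weight = 2.
  m = 0111 → c = 11010100, weight = 4.
  m = 1111 → c = 01100111, weight = 5.
Tally weights:
  weight 0: 1 codewords.
  weight 2: 1 codewords.
  weight 3: 3 codewords.
  weight 4: 5 codewords.
  weight 5: 4 codewords.
  weight 6: 1 codewords.
  weight 7: 1 codewords.
Minimum distance d = smallest w > 0 with A_w > 0 = 2.
Sanity: Σ A_w = 16 = 2^4 = 16 ✓.


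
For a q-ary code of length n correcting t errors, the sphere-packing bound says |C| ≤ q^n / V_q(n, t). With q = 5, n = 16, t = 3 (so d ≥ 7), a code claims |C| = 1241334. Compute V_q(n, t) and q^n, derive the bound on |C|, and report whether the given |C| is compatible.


V_q(n, t) = 37825, q^n = 152587890625, Hamming bound = 4034048, |C| = 1241334 ≤ bound (satisfied).

Step 1: Compute V_q(n, t) = Σ_{j=0}^3 C(n, j) (q−1)^j.
  j = 0: C(16,0)·(4)^0 = 1·1 = 1.
  j = 1: C(16,1)·(4)^1 = 16·4 = 64.
  j = 2: C(16,2)·(4)^2 = 120·16 = 1920.
  j = 3: C(16,3)·(4)^3 = 560·64 = 35840.
  V_q(n, t) = 1 + 64 + 1920 + 35840 = 37825.
Step 2: q^n = 5^16 = 152587890625.
Step 3: Hamming bound ⌊q^n / V_q(n,t)⌋ = ⌊152587890625/37825⌋ = 4034048.
Step 4: Compare |C| = 1241334 to 4034048: satisfied.
The claimed |C| lies below the Hamming bound.


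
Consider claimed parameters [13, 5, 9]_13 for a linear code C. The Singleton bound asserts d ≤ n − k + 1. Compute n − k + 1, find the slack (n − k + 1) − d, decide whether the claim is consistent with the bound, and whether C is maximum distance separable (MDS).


Singleton RHS = n − k + 1 = 9, slack = 0, bound satisfied, MDS.

Singleton bound: d ≤ n − k + 1.
Here n = 13, k = 5, so n − k + 1 = 9.
Given d = 9, check d ≤ 9: YES.
Slack = (n − k + 1) − d = 0.
The code is MDS (slack = 0).
Description: the claimed parameters are [13, 5, 9]_13; such a code would be MDS (meets Singleton bound).


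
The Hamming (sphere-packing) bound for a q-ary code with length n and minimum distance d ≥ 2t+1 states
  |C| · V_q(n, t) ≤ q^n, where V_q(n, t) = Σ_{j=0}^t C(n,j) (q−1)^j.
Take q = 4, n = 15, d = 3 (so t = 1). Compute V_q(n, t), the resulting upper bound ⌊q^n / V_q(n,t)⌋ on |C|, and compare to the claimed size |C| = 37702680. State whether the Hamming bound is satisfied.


V_q(n, t) = 46, q^n = 1073741824, Hamming bound = 23342213, |C| = 37702680 > bound (violated).

Step 1: Compute V_q(n, t) = Σ_{j=0}^1 C(n, j) (q−1)^j.
  j = 0: C(15,0)·(3)^0 = 1·1 = 1.
  j = 1: C(15,1)·(3)^1 = 15·3 = 45.
  V_q(n, t) = 1 + 45 = 46.
Step 2: q^n = 4^15 = 1073741824.
Step 3: Hamming bound ⌊q^n / V_q(n,t)⌋ = ⌊1073741824/46⌋ = 23342213.
Step 4: Compare |C| = 37702680 to 23342213: violated.
The claimed |C| lies above the Hamming bound, so no 4-ary code of length 15 with d ≥ 3 can have 37702680 codewords.


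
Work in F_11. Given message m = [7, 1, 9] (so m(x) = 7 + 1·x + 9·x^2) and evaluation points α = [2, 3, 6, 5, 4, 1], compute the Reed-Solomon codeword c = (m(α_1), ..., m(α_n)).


c = [1, 3, 7, 6, 1, 6]

Message polynomial: m(x) = 7 + 1·x + 9·x^2 (mod 11).
For each evaluation point α_i, compute m(α_i) mod 11:
  α_1 = 2: Horner steps 9 → 8 → 1, so m(2) = 1.
  α_2 = 3: Horner steps 9 → 6 → 3, so m(3) = 3.
  α_3 = 6: Horner steps 9 → 0 → 7, so m(6) = 7.
  α_4 = 5: Horner steps 9 → 2 → 6, so m(5) = 6.
  α_5 = 4: Horner steps 9 → 4 → 1, so m(4) = 1.
  α_6 = 1: Horner steps 9 → 10 → 6, so m(1) = 6.
Codeword c = [1, 3, 7, 6, 1, 6] ∈ F_11^6.


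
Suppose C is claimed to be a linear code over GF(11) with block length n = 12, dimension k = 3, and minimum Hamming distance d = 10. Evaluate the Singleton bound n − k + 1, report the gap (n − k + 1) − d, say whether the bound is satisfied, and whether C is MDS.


Singleton RHS = n − k + 1 = 10, slack = 0, bound satisfied, MDS.

Singleton bound: d ≤ n − k + 1.
Here n = 12, k = 3, so n − k + 1 = 10.
Given d = 10, check d ≤ 10: YES.
Slack = (n − k + 1) − d = 0.
The code is MDS (slack = 0).
Description: the claimed parameters are [12, 3, 10]_11; such a code would be MDS (meets Singleton bound).


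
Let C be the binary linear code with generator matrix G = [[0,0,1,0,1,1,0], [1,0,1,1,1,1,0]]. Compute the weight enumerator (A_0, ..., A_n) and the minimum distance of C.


Weight distribution: A_0 = 1, A_2 = 1, A_3 = 1, A_5 = 1. Minimum distance d = 2.

Enumerate all 2^2 = 4 messages m ∈ F_2^2.
For each, compute codeword c = mG in F_2^7, then tally its weight.
  m = 00 → c = 0000000, weight = 0.
  m = 10 → c = 0010110, weight = 3.
  m = 01 → c = 1011110, weight = 5.
  m = 11 → c = 1001000, weight = 2.
Tally weights:
  weight 0: 1 codewords.
  weight 2: 1 codewords.
  weight 3: 1 codewords.
  weight 5: 1 codewords.
Minimum distance d = smallest w > 0 with A_w > 0 = 2.
Sanity: Σ A_w = 4 = 2^2 = 4 ✓.


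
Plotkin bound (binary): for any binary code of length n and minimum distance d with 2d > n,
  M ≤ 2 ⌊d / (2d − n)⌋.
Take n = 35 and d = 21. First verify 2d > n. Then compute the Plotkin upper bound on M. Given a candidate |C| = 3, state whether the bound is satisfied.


Plotkin bound M ≤ 6; given |C| = 3 ≤ bound (satisfied).

Check applicability: 2d = 42, n = 35.
2d − n = 7 > 0, so Plotkin applies.
Compute d/(2d−n) = 21/7 ≈ 3.0000.
⌊d/(2d−n)⌋ = 3.
Plotkin bound: M ≤ 2·3 = 6.
Given |C| = 3, check: satisfied.
This |C| is below the Plotkin bound.


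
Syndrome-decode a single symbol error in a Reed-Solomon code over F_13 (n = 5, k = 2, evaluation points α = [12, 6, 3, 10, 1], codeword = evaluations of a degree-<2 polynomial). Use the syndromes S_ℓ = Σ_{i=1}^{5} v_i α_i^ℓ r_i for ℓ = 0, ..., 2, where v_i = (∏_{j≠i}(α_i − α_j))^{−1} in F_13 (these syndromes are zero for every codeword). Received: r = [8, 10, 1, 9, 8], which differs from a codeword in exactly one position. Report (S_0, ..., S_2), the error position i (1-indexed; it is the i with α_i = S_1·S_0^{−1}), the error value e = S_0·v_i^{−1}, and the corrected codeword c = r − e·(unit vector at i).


S = (9, 4, 9), error at position 1, error magnitude e = 6, c = [2, 10, 1, 9, 8].

Step 1: column multipliers v_i = (∏_{j≠i}(α_i − α_j))^{−1} mod 13.
  i = 1 (α = 12): (12−6)(12−3)(12−10)(12−1) = 6·9·2·11 = 1188 ≡ 5, so v_1 = 5^{−1} = 8 (mod 13).
  i = 2 (α = 6): (6−12)(6−3)(6−10)(6−1) = (−6)·3·(−4)·5 = 360 ≡ 9, so v_2 = 9^{−1} = 3 (mod 13).
  i = 3 (α = 3): (3−12)(3−6)(3−10)(3−1) = (−9)·(−3)·(−7)·2 = −378 ≡ 12, so v_3 = 12^{−1} = 12 (mod 13).
  i = 4 (α = 10): (10−12)(10−6)(10−3)(10−1) = (−2)·4·7·9 = −504 ≡ 3, so v_4 = 3^{−1} = 9 (mod 13).
  i = 5 (α = 1): (1−12)(1−6)(1−3)(1−10) = (−11)·(−5)·(−2)·(−9) = 990 ≡ 2, so v_5 = 2^{−1} = 7 (mod 13).
  v = [8, 3, 12, 9, 7].
Step 2: syndromes of r = [8, 10, 1, 9, 8] (all sums mod 13).
  S_0 = Σ v_i r_i = 8·8 + 3·10 + 12·1 + 9·9 + 7·8 = 243 ≡ 9.
  S_1 = Σ v_i α_i r_i = 8·12·8 + 3·6·10 + 12·3·1 + 9·10·9 + 7·1·8 = 1850 ≡ 4.
  α_i^2 mod 13 = [1, 10, 9, 9, 1].
  S_2 = Σ v_i α_i^2 r_i = 8·1·8 + 3·10·10 + 12·9·1 + 9·9·9 + 7·1·8 = 1257 ≡ 9.
  S = (9, 4, 9) ≠ 0, so r is not a codeword (an error is present).
Step 3: locate the error. For a single error e at position i, S_ℓ = v_i·e·α_i^ℓ, so α_err = S_1/S_0.
  S_0^{−1} = 9^{−1} = 3 (mod 13), so α_err = 4·3 = 12 ≡ 12 = α_1. Error position i = 1.
  Consistency check: S_2/S_1 = 9·10 = 90 ≡ 12 = α_err ✓ (single-error assumption holds).
Step 4: error magnitude e = S_0/v_1 = S_0·∏_{j≠1}(α_1 − α_j) = 9·5 = 45 ≡ 6 (mod 13).
Step 5: correct position 1: c_1 = r_1 − e = 8 − 6 ≡ 2 (mod 13). Hence c = [2, 10, 1, 9, 8].
  Check: interpolating c through the α_i gives m(x) = 5 + 3·x (degree < 2) with m(α_i) = c_i for every i, so c is indeed a codeword.


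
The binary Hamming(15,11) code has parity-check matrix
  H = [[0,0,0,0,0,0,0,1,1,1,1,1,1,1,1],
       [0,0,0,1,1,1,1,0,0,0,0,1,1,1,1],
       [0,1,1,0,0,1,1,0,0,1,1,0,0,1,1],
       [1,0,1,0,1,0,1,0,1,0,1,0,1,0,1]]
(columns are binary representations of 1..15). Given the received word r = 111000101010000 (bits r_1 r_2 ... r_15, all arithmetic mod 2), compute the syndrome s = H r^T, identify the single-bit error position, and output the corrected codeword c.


s = (0, 1, 0, 1)^T, error position = 5, corrected codeword c = 111010101010000

Compute s = H r^T mod 2 one row at a time:
  s_1 = 0 + 1 + 0 + 1 + 0 + 0 + 0 + 0 = 2 ≡ 0 (mod 2).
  s_2 = 0 + 0 + 0 + 1 + 0 + 0 + 0 + 0 = 1 ≡ 1 (mod 2).
  s_3 = 1 + 1 + 0 + 1 + 0 + 1 + 0 + 0 = 4 ≡ 0 (mod 2).
  s_4 = 1 + 1 + 0 + 1 + 1 + 1 + 0 + 0 = 5 ≡ 1 (mod 2).
s = (0, 1, 0, 1)^T — this equals column 5 of H (binary 0101), so error is at position 5.
Correct: flip bit 5 of r = 111000101010000 to get c = 111010101010000.


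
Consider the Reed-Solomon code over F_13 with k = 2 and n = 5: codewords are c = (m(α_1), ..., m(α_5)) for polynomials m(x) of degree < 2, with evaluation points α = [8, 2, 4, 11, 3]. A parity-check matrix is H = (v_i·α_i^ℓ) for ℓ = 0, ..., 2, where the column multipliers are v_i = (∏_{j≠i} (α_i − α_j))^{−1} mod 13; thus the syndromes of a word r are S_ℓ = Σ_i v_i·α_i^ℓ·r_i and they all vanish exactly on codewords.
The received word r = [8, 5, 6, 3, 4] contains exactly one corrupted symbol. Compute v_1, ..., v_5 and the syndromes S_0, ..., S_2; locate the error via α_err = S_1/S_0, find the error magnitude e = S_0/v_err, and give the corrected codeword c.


S = (8, 11, 7), error at position 5, error magnitude e = 5, c = [8, 5, 6, 3, 12].

Step 1: column multipliers v_i = (∏_{j≠i}(α_i − α_j))^{−1} mod 13.
  i = 1 (α = 8): (8−2)(8−4)(8−11)(8−3) = 6·4·(−3)·5 = −360 ≡ 4, so v_1 = 4^{−1} = 10 (mod 13).
  i = 2 (α = 2): (2−8)(2−4)(2−11)(2−3) = (−6)·(−2)·(−9)·(−1) = 108 ≡ 4, so v_2 = 4^{−1} = 10 (mod 13).
  i = 3 (α = 4): (4−8)(4−2)(4−11)(4−3) = (−4)·2·(−7)·1 = 56 ≡ 4, so v_3 = 4^{−1} = 10 (mod 13).
  i = 4 (α = 11): (11−8)(11−2)(11−4)(11−3) = 3·9·7·8 = 1512 ≡ 4, so v_4 = 4^{−1} = 10 (mod 13).
  i = 5 (α = 3): (3−8)(3−2)(3−4)(3−11) = (−5)·1·(−1)·(−8) = −40 ≡ 12, so v_5 = 12^{−1} = 12 (mod 13).
  v = [10, 10, 10, 10, 12].
Step 2: syndromes of r = [8, 5, 6, 3, 4] (all sums mod 13).
  S_0 = Σ v_i r_i = 10·8 + 10·5 + 10·6 + 10·3 + 12·4 = 268 ≡ 8.
  S_1 = Σ v_i α_i r_i = 10·8·8 + 10·2·5 + 10·4·6 + 10·11·3 + 12·3·4 = 1454 ≡ 11.
  α_i^2 mod 13 = [12, 4, 3, 4, 9].
  S_2 = Σ v_i α_i^2 r_i = 10·12·8 + 10·4·5 + 10·3·6 + 10·4·3 + 12·9·4 = 1892 ≡ 7.
  S = (8, 11, 7) ≠ 0, so r is not a codeword (an error is present).
Step 3: locate the error. For a single error e at position i, S_ℓ = v_i·e·α_i^ℓ, so α_err = S_1/S_0.
  S_0^{−1} = 8^{−1} = 5 (mod 13), so α_err = 11·5 = 55 ≡ 3 = α_5. Error position i = 5.
  Consistency check: S_2/S_1 = 7·6 = 42 ≡ 3 = α_err ✓ (single-error assumption holds).
Step 4: error magnitude e = S_0/v_5 = S_0·∏_{j≠5}(α_5 − α_j) = 8·12 = 96 ≡ 5 (mod 13).
Step 5: correct position 5: c_5 = r_5 − e = 4 − 5 ≡ 12 (mod 13). Hence c = [8, 5, 6, 3, 12].
  Check: interpolating c through the α_i gives m(x) = 4 + 7·x (degree < 2) with m(α_i) = c_i for every i, so c is indeed a codeword.


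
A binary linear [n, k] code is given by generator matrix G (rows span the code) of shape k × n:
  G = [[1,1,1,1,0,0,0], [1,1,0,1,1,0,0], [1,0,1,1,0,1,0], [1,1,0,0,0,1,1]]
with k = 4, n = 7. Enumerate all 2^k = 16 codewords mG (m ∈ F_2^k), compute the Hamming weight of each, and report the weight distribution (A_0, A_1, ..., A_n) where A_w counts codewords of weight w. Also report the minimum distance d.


Weight distribution: A_0 = 1, A_2 = 3, A_4 = 11, A_6 = 1. Minimum distance d = 2.

Enumerate all 2^4 = 16 messages m ∈ F_2^4.
For each, compute codeword c = mG in F_2^7, then tally its weight.
  m = 0000 → c = 0000000, weight = 0.
  m = 1000 → c = 1111000, weight = 4.
  m = 0100 → c = 1101100, weight = 4.
  m = 1100 → c = 0010100, weight = 2.
  m = 0010 → c = 1011010, weight = 4.
  m = 1010 → c = 0100010, weight = 2.
  m = 0110 → c = 0110110, weight = 4.
  m = 1110 → c = 1001110, weight = 4.
  m = 0001 → c = 1100011, weight = 4.
  m = 1001 → c = 0011011, weight = 4.
  m = 0101 → c = 0001111, weight = 4.
  m = 1101 → c = 1110111, weight = 6.
  m = 0011 → c = 0111001, weight = 4.
  m = 1011 → c = 1000001, weight = 2.
  m = 0111 → c = 1010101, weight = 4.
  m = 1111 → c = 0101101, weight = 4.
Tally weights:
  weight 0: 1 codewords.
  weight 2: 3 codewords.
  weight 4: 11 codewords.
  weight 6: 1 codewords.
Minimum distance d = smallest w > 0 with A_w > 0 = 2.
Sanity: Σ A_w = 16 = 2^4 = 16 ✓.


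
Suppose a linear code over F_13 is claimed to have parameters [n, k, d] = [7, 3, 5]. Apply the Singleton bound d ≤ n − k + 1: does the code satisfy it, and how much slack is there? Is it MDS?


Singleton RHS = n − k + 1 = 5, slack = 0, bound satisfied, MDS.

Singleton bound: d ≤ n − k + 1.
Here n = 7, k = 3, so n − k + 1 = 5.
Given d = 5, check d ≤ 5: YES.
Slack = (n − k + 1) − d = 0.
The code is MDS (slack = 0).
Description: the claimed parameters are [7, 3, 5]_13; such a code would be MDS (meets Singleton bound).


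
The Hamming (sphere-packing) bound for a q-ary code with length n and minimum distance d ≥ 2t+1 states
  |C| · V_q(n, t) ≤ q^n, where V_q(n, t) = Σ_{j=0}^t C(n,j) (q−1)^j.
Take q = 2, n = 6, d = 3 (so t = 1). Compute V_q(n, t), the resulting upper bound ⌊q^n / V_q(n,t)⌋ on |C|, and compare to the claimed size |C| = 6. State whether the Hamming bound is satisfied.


V_q(n, t) = 7, q^n = 64, Hamming bound = 9, |C| = 6 ≤ bound (satisfied).

Step 1: Compute V_q(n, t) = Σ_{j=0}^1 C(n, j) (q−1)^j.
  j = 0: C(6,0)·(1)^0 = 1·1 = 1.
  j = 1: C(6,1)·(1)^1 = 6·1 = 6.
  V_q(n, t) = 1 + 6 = 7.
Step 2: q^n = 2^6 = 64.
Step 3: Hamming bound ⌊q^n / V_q(n,t)⌋ = ⌊64/7⌋ = 9.
Step 4: Compare |C| = 6 to 9: satisfied.
The claimed |C| lies below the Hamming bound.


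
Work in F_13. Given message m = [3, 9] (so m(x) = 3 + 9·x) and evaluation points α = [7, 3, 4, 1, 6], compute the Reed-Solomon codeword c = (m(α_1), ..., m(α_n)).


c = [1, 4, 0, 12, 5]

Message polynomial: m(x) = 3 + 9·x (mod 13).
For each evaluation point α_i, compute m(α_i) mod 13:
  α_1 = 7: Horner steps 9 → 1, so m(7) = 1.
  α_2 = 3: Horner steps 9 → 4, so m(3) = 4.
  α_3 = 4: Horner steps 9 → 0, so m(4) = 0.
  α_4 = 1: Horner steps 9 → 12, so m(1) = 12.
  α_5 = 6: Horner steps 9 → 5, so m(6) = 5.
Codeword c = [1, 4, 0, 12, 5] ∈ F_13^5.


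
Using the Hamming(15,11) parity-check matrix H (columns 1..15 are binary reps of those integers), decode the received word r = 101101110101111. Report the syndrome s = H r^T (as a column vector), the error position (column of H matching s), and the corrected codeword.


s = (0, 1, 0, 1)^T, error position = 5, corrected codeword c = 101111110101111

Compute s = H r^T mod 2 one row at a time:
  s_1 = 1 + 0 + 1 + 0 + 1 + 1 + 1 + 1 = 6 ≡ 0 (mod 2).
  s_2 = 1 + 0 + 1 + 1 + 1 + 1 + 1 + 1 = 7 ≡ 1 (mod 2).
  s_3 = 0 + 1 + 1 + 1 + 1 + 0 + 1 + 1 = 6 ≡ 0 (mod 2).
  s_4 = 1 + 1 + 0 + 1 + 0 + 0 + 1 + 1 = 5 ≡ 1 (mod 2).
s = (0, 1, 0, 1)^T — this equals column 5 of H (binary 0101), so error is at position 5.
Correct: flip bit 5 of r = 101101110101111 to get c = 101111110101111.


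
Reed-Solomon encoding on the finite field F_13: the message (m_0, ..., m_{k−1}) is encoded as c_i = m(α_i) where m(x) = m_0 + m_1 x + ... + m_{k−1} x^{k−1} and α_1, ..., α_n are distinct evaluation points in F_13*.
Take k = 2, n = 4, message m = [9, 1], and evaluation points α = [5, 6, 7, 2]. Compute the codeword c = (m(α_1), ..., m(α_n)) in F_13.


c = [1, 2, 3, 11]

Message polynomial: m(x) = 9 + 1·x (mod 13).
For each evaluation point α_i, compute m(α_i) mod 13:
  α_1 = 5: Horner steps 1 → 1, so m(5) = 1.
  α_2 = 6: Horner steps 1 → 2, so m(6) = 2.
  α_3 = 7: Horner steps 1 → 3, so m(7) = 3.
  α_4 = 2: Horner steps 1 → 11, so m(2) = 11.
Codeword c = [1, 2, 3, 11] ∈ F_13^4.


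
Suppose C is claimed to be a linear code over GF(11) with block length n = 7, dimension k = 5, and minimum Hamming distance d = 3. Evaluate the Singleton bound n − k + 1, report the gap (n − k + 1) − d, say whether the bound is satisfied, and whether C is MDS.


Singleton RHS = n − k + 1 = 3, slack = 0, bound satisfied, MDS.

Singleton bound: d ≤ n − k + 1.
Here n = 7, k = 5, so n − k + 1 = 3.
Given d = 3, check d ≤ 3: YES.
Slack = (n − k + 1) − d = 0.
The code is MDS (slack = 0).
Description: the claimed parameters are [7, 5, 3]_11; such a code would be MDS (meets Singleton bound).


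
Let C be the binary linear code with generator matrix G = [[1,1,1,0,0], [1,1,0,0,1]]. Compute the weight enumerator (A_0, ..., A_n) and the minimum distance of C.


Weight distribution: A_0 = 1, A_2 = 1, A_3 = 2. Minimum distance d = 2.

Enumerate all 2^2 = 4 messages m ∈ F_2^2.
For each, compute codeword c = mG in F_2^5, then tally its weight.
  m = 00 → c = 00000, weight = 0.
  m = 10 → c = 11100, weight = 3.
  m = 01 → c = 11001, weight = 3.
  m = 11 → c = 00101, weight = 2.
Tally weights:
  weight 0: 1 codewords.
  weight 2: 1 codewords.
  weight 3: 2 codewords.
Minimum distance d = smallest w > 0 with A_w > 0 = 2.
Sanity: Σ A_w = 4 = 2^2 = 4 ✓.


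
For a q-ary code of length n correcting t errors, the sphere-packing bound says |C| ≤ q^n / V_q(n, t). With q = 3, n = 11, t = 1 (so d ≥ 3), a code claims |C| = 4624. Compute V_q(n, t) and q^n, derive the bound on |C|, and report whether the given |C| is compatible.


V_q(n, t) = 23, q^n = 177147, Hamming bound = 7702, |C| = 4624 ≤ bound (satisfied).

Step 1: Compute V_q(n, t) = Σ_{j=0}^1 C(n, j) (q−1)^j.
  j = 0: C(11,0)·(2)^0 = 1·1 = 1.
  j = 1: C(11,1)·(2)^1 = 11·2 = 22.
  V_q(n, t) = 1 + 22 = 23.
Step 2: q^n = 3^11 = 177147.
Step 3: Hamming bound ⌊q^n / V_q(n,t)⌋ = ⌊177147/23⌋ = 7702.
Step 4: Compare |C| = 4624 to 7702: satisfied.
The claimed |C| lies below the Hamming bound.


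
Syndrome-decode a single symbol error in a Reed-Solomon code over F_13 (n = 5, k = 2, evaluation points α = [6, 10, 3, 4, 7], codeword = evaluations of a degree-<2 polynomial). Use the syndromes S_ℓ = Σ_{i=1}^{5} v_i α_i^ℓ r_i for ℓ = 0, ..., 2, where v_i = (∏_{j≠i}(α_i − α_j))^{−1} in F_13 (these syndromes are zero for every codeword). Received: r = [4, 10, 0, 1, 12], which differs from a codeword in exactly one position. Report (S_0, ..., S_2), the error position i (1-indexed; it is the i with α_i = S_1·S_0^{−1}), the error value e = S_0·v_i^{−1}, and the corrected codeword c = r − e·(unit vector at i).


S = (12, 10, 4), error at position 3, error magnitude e = 7, c = [4, 10, 6, 1, 12].

Step 1: column multipliers v_i = (∏_{j≠i}(α_i − α_j))^{−1} mod 13.
  i = 1 (α = 6): (6−10)(6−3)(6−4)(6−7) = (−4)·3·2·(−1) = 24 ≡ 11, so v_1 = 11^{−1} = 6 (mod 13).
  i = 2 (α = 10): (10−6)(10−3)(10−4)(10−7) = 4·7·6·3 = 504 ≡ 10, so v_2 = 10^{−1} = 4 (mod 13).
  i = 3 (α = 3): (3−6)(3−10)(3−4)(3−7) = (−3)·(−7)·(−1)·(−4) = 84 ≡ 6, so v_3 = 6^{−1} = 11 (mod 13).
  i = 4 (α = 4): (4−6)(4−10)(4−3)(4−7) = (−2)·(−6)·1·(−3) = −36 ≡ 3, so v_4 = 3^{−1} = 9 (mod 13).
  i = 5 (α = 7): (7−6)(7−10)(7−3)(7−4) = 1·(−3)·4·3 = −36 ≡ 3, so v_5 = 3^{−1} = 9 (mod 13).
  v = [6, 4, 11, 9, 9].
Step 2: syndromes of r = [4, 10, 0, 1, 12] (all sums mod 13).
  S_0 = Σ v_i r_i = 6·4 + 4·10 + 11·0 + 9·1 + 9·12 = 181 ≡ 12.
  S_1 = Σ v_i α_i r_i = 6·6·4 + 4·10·10 + 11·3·0 + 9·4·1 + 9·7·12 = 1336 ≡ 10.
  α_i^2 mod 13 = [10, 9, 9, 3, 10].
  S_2 = Σ v_i α_i^2 r_i = 6·10·4 + 4·9·10 + 11·9·0 + 9·3·1 + 9·10·12 = 1707 ≡ 4.
  S = (12, 10, 4) ≠ 0, so r is not a codeword (an error is present).
Step 3: locate the error. For a single error e at position i, S_ℓ = v_i·e·α_i^ℓ, so α_err = S_1/S_0.
  S_0^{−1} = 12^{−1} = 12 (mod 13), so α_err = 10·12 = 120 ≡ 3 = α_3. Error position i = 3.
  Consistency check: S_2/S_1 = 4·4 = 16 ≡ 3 = α_err ✓ (single-error assumption holds).
Step 4: error magnitude e = S_0/v_3 = S_0·∏_{j≠3}(α_3 − α_j) = 12·6 = 72 ≡ 7 (mod 13).
Step 5: correct position 3: c_3 = r_3 − e = 0 − 7 ≡ 6 (mod 13). Hence c = [4, 10, 6, 1, 12].
  Check: interpolating c through the α_i gives m(x) = 8 + 8·x (degree < 2) with m(α_i) = c_i for every i, so c is indeed a codeword.


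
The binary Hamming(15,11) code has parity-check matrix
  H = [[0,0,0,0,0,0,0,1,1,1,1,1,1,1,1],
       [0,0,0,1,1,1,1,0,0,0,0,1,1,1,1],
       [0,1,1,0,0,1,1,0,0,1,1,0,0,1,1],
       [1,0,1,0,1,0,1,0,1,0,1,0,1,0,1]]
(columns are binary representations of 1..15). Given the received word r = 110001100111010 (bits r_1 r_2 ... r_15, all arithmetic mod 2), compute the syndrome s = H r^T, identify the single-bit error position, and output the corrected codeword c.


s = (0, 0, 0, 1)^T, error position = 1, corrected codeword c = 010001100111010

Compute s = H r^T mod 2 one row at a time:
  s_1 = 0 + 0 + 1 + 1 + 1 + 0 + 1 + 0 = 4 ≡ 0 (mod 2).
  s_2 = 0 + 0 + 1 + 1 + 1 + 0 + 1 + 0 = 4 ≡ 0 (mod 2).
  s_3 = 1 + 0 + 1 + 1 + 1 + 1 + 1 + 0 = 6 ≡ 0 (mod 2).
  s_4 = 1 + 0 + 0 + 1 + 0 + 1 + 0 + 0 = 3 ≡ 1 (mod 2).
s = (0, 0, 0, 1)^T — this equals column 1 of H (binary 0001), so error is at position 1.
Correct: flip bit 1 of r = 110001100111010 to get c = 010001100111010.


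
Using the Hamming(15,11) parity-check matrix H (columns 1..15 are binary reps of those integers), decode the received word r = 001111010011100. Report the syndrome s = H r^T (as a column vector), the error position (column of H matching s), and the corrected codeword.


s = (0, 1, 1, 0)^T, error position = 6, corrected codeword c = 001110010011100

Compute s = H r^T mod 2 one row at a time:
  s_1 = 1 + 0 + 0 + 1 + 1 + 1 + 0 + 0 = 4 ≡ 0 (mod 2).
  s_2 = 1 + 1 + 1 + 0 + 1 + 1 + 0 + 0 = 5 ≡ 1 (mod 2).
  s_3 = 0 + 1 + 1 + 0 + 0 + 1 + 0 + 0 = 3 ≡ 1 (mod 2).
  s_4 = 0 + 1 + 1 + 0 + 0 + 1 + 1 + 0 = 4 ≡ 0 (mod 2).
s = (0, 1, 1, 0)^T — this equals column 6 of H (binary 0110), so error is at position 6.
Correct: flip bit 6 of r = 001111010011100 to get c = 001110010011100.


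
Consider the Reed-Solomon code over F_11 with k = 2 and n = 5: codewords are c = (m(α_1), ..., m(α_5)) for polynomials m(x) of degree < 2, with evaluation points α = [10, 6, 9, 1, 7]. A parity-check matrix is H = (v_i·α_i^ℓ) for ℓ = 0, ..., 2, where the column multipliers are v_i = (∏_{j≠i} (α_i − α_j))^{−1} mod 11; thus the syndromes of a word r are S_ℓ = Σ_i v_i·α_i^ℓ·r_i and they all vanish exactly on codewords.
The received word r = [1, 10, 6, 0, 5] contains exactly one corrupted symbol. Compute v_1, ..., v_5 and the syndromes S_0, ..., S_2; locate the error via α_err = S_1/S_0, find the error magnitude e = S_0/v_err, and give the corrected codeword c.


S = (5, 5, 5), error at position 4, error magnitude e = 9, c = [1, 10, 6, 2, 5].

Step 1: column multipliers v_i = (∏_{j≠i}(α_i − α_j))^{−1} mod 11.
  i = 1 (α = 10): (10−6)(10−9)(10−1)(10−7) = 4·1·9·3 = 108 ≡ 9, so v_1 = 9^{−1} = 5 (mod 11).
  i = 2 (α = 6): (6−10)(6−9)(6−1)(6−7) = (−4)·(−3)·5·(−1) = −60 ≡ 6, so v_2 = 6^{−1} = 2 (mod 11).
  i = 3 (α = 9): (9−10)(9−6)(9−1)(9−7) = (−1)·3·8·2 = −48 ≡ 7, so v_3 = 7^{−1} = 8 (mod 11).
  i = 4 (α = 1): (1−10)(1−6)(1−9)(1−7) = (−9)·(−5)·(−8)·(−6) = 2160 ≡ 4, so v_4 = 4^{−1} = 3 (mod 11).
  i = 5 (α = 7): (7−10)(7−6)(7−9)(7−1) = (−3)·1·(−2)·6 = 36 ≡ 3, so v_5 = 3^{−1} = 4 (mod 11).
  v = [5, 2, 8, 3, 4].
Step 2: syndromes of r = [1, 10, 6, 0, 5] (all sums mod 11).
  S_0 = Σ v_i r_i = 5·1 + 2·10 + 8·6 + 3·0 + 4·5 = 93 ≡ 5.
  S_1 = Σ v_i α_i r_i = 5·10·1 + 2·6·10 + 8·9·6 + 3·1·0 + 4·7·5 = 742 ≡ 5.
  α_i^2 mod 11 = [1, 3, 4, 1, 5].
  S_2 = Σ v_i α_i^2 r_i = 5·1·1 + 2·3·10 + 8·4·6 + 3·1·0 + 4·5·5 = 357 ≡ 5.
  S = (5, 5, 5) ≠ 0, so r is not a codeword (an error is present).
Step 3: locate the error. For a single error e at position i, S_ℓ = v_i·e·α_i^ℓ, so α_err = S_1/S_0.
  S_0^{−1} = 5^{−1} = 9 (mod 11), so α_err = 5·9 = 45 ≡ 1 = α_4. Error position i = 4.
  Consistency check: S_2/S_1 = 5·9 = 45 ≡ 1 = α_err ✓ (single-error assumption holds).
Step 4: error magnitude e = S_0/v_4 = S_0·∏_{j≠4}(α_4 − α_j) = 5·4 = 20 ≡ 9 (mod 11).
Step 5: correct position 4: c_4 = r_4 − e = 0 − 9 ≡ 2 (mod 11). Hence c = [1, 10, 6, 2, 5].
  Check: interpolating c through the α_i gives m(x) = 7 + 6·x (degree < 2) with m(α_i) = c_i for every i, so c is indeed a codeword.


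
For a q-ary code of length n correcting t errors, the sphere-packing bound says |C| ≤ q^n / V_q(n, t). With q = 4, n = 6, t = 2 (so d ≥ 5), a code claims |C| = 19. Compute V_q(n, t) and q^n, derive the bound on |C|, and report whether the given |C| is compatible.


V_q(n, t) = 154, q^n = 4096, Hamming bound = 26, |C| = 19 ≤ bound (satisfied).

Step 1: Compute V_q(n, t) = Σ_{j=0}^2 C(n, j) (q−1)^j.
  j = 0: C(6,0)·(3)^0 = 1·1 = 1.
  j = 1: C(6,1)·(3)^1 = 6·3 = 18.
  j = 2: C(6,2)·(3)^2 = 15·9 = 135.
  V_q(n, t) = 1 + 18 + 135 = 154.
Step 2: q^n = 4^6 = 4096.
Step 3: Hamming bound ⌊q^n / V_q(n,t)⌋ = ⌊4096/154⌋ = 26.
Step 4: Compare |C| = 19 to 26: satisfied.
The claimed |C| lies below the Hamming bound.


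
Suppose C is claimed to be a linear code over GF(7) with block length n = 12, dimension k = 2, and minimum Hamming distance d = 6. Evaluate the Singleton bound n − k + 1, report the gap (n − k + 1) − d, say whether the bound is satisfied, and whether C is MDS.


Singleton RHS = n − k + 1 = 11, slack = 5, bound satisfied, not MDS.

Singleton bound: d ≤ n − k + 1.
Here n = 12, k = 2, so n − k + 1 = 11.
Given d = 6, check d ≤ 11: YES.
Slack = (n − k + 1) − d = 5.
The code is NOT MDS (slack = 5 > 0).
Description: the claimed parameters are [12, 2, 6]_7; such a code would be non-MDS.


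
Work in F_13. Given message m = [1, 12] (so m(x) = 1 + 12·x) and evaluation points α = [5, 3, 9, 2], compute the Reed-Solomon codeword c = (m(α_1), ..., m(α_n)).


c = [9, 11, 5, 12]

Message polynomial: m(x) = 1 + 12·x (mod 13).
For each evaluation point α_i, compute m(α_i) mod 13:
  α_1 = 5: Horner steps 12 → 9, so m(5) = 9.
  α_2 = 3: Horner steps 12 → 11, so m(3) = 11.
  α_3 = 9: Horner steps 12 → 5, so m(9) = 5.
  α_4 = 2: Horner steps 12 → 12, so m(2) = 12.
Codeword c = [9, 11, 5, 12] ∈ F_13^4.


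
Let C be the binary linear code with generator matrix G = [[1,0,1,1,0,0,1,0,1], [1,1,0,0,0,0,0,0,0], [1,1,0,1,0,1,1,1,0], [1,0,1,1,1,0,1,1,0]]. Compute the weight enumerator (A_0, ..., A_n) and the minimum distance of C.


Weight distribution: A_0 = 1, A_2 = 1, A_3 = 1, A_4 = 3, A_5 = 6, A_6 = 3, A_7 = 1. Minimum distance d = 2.

Enumerate all 2^4 = 16 messages m ∈ F_2^4.
For each, compute codeword c = mG in F_2^9, then tally its weight.
  m = 0000 → c = 000000000, weight = 0.
  m = 1000 → c = 101100101, weight = 5.
  m = 0100 → c = 110000000, weight = 2.
  m = 1100 → c = 011100101, weight = 5.
  m = 0010 → c = 110101110, weight = 6.
  m = 1010 → c = 011001011, weight = 5.
  m = 0110 → c = 000101110, weight = 4.
  m = 1110 → c = 101001011, weight = 5.
  m = 0001 → c = 101110110, weight = 6.
  m = 1001 → c = 000010011, weight = 3.
  m = 0101 → c = 011110110, weight = 6.
  m = 1101 → c = 110010011, weight = 5.
  m = 0011 → c = 011011000, weight = 4.
  m = 1011 → c = 110111101, weight = 7.
  m = 0111 → c = 101011000, weight = 4.
  m = 1111 → c = 000111101, weight = 5.
Tally weights:
  weight 0: 1 codewords.
  weight 2: 1 codewords.
  weight 3: 1 codewords.
  weight 4: 3 codewords.
  weight 5: 6 codewords.
  weight 6: 3 codewords.
  weight 7: 1 codewords.
Minimum distance d = smallest w > 0 with A_w > 0 = 2.
Sanity: Σ A_w = 16 = 2^4 = 16 ✓.


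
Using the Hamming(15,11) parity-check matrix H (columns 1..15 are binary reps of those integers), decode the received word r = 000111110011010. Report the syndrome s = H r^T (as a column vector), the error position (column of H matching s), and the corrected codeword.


s = (0, 0, 0, 1)^T, error position = 1, corrected codeword c = 100111110011010

Compute s = H r^T mod 2 one row at a time:
  s_1 = 1 + 0 + 0 + 1 + 1 + 0 + 1 + 0 = 4 ≡ 0 (mod 2).
  s_2 = 1 + 1 + 1 + 1 + 1 + 0 + 1 + 0 = 6 ≡ 0 (mod 2).
  s_3 = 0 + 0 + 1 + 1 + 0 + 1 + 1 + 0 = 4 ≡ 0 (mod 2).
  s_4 = 0 + 0 + 1 + 1 + 0 + 1 + 0 + 0 = 3 ≡ 1 (mod 2).
s = (0, 0, 0, 1)^T — this equals column 1 of H (binary 0001), so error is at position 1.
Correct: flip bit 1 of r = 000111110011010 to get c = 100111110011010.


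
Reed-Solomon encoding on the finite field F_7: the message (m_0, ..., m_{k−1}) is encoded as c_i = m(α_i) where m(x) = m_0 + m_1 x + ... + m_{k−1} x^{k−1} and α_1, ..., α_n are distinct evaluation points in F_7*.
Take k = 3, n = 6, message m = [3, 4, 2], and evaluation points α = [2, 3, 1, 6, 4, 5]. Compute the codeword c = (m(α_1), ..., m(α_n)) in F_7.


c = [5, 5, 2, 1, 2, 3]

Message polynomial: m(x) = 3 + 4·x + 2·x^2 (mod 7).
For each evaluation point α_i, compute m(α_i) mod 7:
  α_1 = 2: Horner steps 2 → 1 → 5, so m(2) = 5.
  α_2 = 3: Horner steps 2 → 3 → 5, so m(3) = 5.
  α_3 = 1: Horner steps 2 → 6 → 2, so m(1) = 2.
  α_4 = 6: Horner steps 2 → 2 → 1, so m(6) = 1.
  α_5 = 4: Horner steps 2 → 5 → 2, so m(4) = 2.
  α_6 = 5: Horner steps 2 → 0 → 3, so m(5) = 3.
Codeword c = [5, 5, 2, 1, 2, 3] ∈ F_7^6.


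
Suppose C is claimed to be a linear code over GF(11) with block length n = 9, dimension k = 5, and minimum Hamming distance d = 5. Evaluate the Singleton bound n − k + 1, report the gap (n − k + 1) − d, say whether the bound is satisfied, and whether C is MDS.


Singleton RHS = n − k + 1 = 5, slack = 0, bound satisfied, MDS.

Singleton bound: d ≤ n − k + 1.
Here n = 9, k = 5, so n − k + 1 = 5.
Given d = 5, check d ≤ 5: YES.
Slack = (n − k + 1) − d = 0.
The code is MDS (slack = 0).
Description: the claimed parameters are [9, 5, 5]_11; such a code would be MDS (meets Singleton bound).


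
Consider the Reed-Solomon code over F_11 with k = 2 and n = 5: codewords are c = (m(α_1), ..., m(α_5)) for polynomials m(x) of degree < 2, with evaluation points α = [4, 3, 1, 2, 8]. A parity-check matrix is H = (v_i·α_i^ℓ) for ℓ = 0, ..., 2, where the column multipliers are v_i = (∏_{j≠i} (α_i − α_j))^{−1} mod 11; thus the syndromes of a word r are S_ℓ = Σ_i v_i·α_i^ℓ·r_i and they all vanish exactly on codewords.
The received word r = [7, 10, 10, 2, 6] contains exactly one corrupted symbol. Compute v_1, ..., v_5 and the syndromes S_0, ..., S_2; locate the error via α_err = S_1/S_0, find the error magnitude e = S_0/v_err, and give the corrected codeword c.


S = (3, 3, 3), error at position 3, error magnitude e = 5, c = [7, 10, 5, 2, 6].

Step 1: column multipliers v_i = (∏_{j≠i}(α_i − α_j))^{−1} mod 11.
  i = 1 (α = 4): (4−3)(4−1)(4−2)(4−8) = 1·3·2·(−4) = −24 ≡ 9, so v_1 = 9^{−1} = 5 (mod 11).
  i = 2 (α = 3): (3−4)(3−1)(3−2)(3−8) = (−1)·2·1·(−5) = 10 ≡ 10, so v_2 = 10^{−1} = 10 (mod 11).
  i = 3 (α = 1): (1−4)(1−3)(1−2)(1−8) = (−3)·(−2)·(−1)·(−7) = 42 ≡ 9, so v_3 = 9^{−1} = 5 (mod 11).
  i = 4 (α = 2): (2−4)(2−3)(2−1)(2−8) = (−2)·(−1)·1·(−6) = −12 ≡ 10, so v_4 = 10^{−1} = 10 (mod 11).
  i = 5 (α = 8): (8−4)(8−3)(8−1)(8−2) = 4·5·7·6 = 840 ≡ 4, so v_5 = 4^{−1} = 3 (mod 11).
  v = [5, 10, 5, 10, 3].
Step 2: syndromes of r = [7, 10, 10, 2, 6] (all sums mod 11).
  S_0 = Σ v_i r_i = 5·7 + 10·10 + 5·10 + 10·2 + 3·6 = 223 ≡ 3.
  S_1 = Σ v_i α_i r_i = 5·4·7 + 10·3·10 + 5·1·10 + 10·2·2 + 3·8·6 = 674 ≡ 3.
  α_i^2 mod 11 = [5, 9, 1, 4, 9].
  S_2 = Σ v_i α_i^2 r_i = 5·5·7 + 10·9·10 + 5·1·10 + 10·4·2 + 3·9·6 = 1367 ≡ 3.
  S = (3, 3, 3) ≠ 0, so r is not a codeword (an error is present).
Step 3: locate the error. For a single error e at position i, S_ℓ = v_i·e·α_i^ℓ, so α_err = S_1/S_0.
  S_0^{−1} = 3^{−1} = 4 (mod 11), so α_err = 3·4 = 12 ≡ 1 = α_3. Error position i = 3.
  Consistency check: S_2/S_1 = 3·4 = 12 ≡ 1 = α_err ✓ (single-error assumption holds).
Step 4: error magnitude e = S_0/v_3 = S_0·∏_{j≠3}(α_3 − α_j) = 3·9 = 27 ≡ 5 (mod 11).
Step 5: correct position 3: c_3 = r_3 − e = 10 − 5 ≡ 5 (mod 11). Hence c = [7, 10, 5, 2, 6].
  Check: interpolating c through the α_i gives m(x) = 8 + 8·x (degree < 2) with m(α_i) = c_i for every i, so c is indeed a codeword.


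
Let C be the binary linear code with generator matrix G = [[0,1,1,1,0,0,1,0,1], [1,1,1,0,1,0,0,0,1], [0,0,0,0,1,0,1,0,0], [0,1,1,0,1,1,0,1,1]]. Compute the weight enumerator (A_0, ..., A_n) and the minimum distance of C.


Weight distribution: A_0 = 1, A_2 = 2, A_3 = 2, A_4 = 1, A_5 = 6, A_6 = 2, A_8 = 2. Minimum distance d = 2.

Enumerate all 2^4 = 16 messages m ∈ F_2^4.
For each, compute codeword c = mG in F_2^9, then tally its weight.
  m = 0000 → c = 000000000, weight = 0.
  m = 1000 → c = 011100101, weight = 5.
  m = 0100 → c = 111010001, weight = 5.
  m = 1100 → c = 100110100, weight = 4.
  m = 0010 → c = 000010100, weight = 2.
  m = 1010 → c = 011110001, weight = 5.
  m = 0110 → c = 111000101, weight = 5.
  m = 1110 → c = 100100000, weight = 2.
  m = 0001 → c = 011011011, weight = 6.
  m = 1001 → c = 000111110, weight = 5.
  m = 0101 → c = 100001010, weight = 3.
  m = 1101 → c = 111101111, weight = 8.
  m = 0011 → c = 011001111, weight = 6.
  m = 1011 → c = 000101010, weight = 3.
  m = 0111 → c = 100011110, weight = 5.
  m = 1111 → c = 111111011, weight = 8.
Tally weights:
  weight 0: 1 codewords.
  weight 2: 2 codewords.
  weight 3: 2 codewords.
  weight 4: 1 codewords.
  weight 5: 6 codewords.
  weight 6: 2 codewords.
  weight 8: 2 codewords.
Minimum distance d = smallest w > 0 with A_w > 0 = 2.
Sanity: Σ A_w = 16 = 2^4 = 16 ✓.


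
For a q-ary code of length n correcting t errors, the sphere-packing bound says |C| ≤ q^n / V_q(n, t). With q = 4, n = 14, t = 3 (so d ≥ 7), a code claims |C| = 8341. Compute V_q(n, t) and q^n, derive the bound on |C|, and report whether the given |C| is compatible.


V_q(n, t) = 10690, q^n = 268435456, Hamming bound = 25110, |C| = 8341 ≤ bound (satisfied).

Step 1: Compute V_q(n, t) = Σ_{j=0}^3 C(n, j) (q−1)^j.
  j = 0: C(14,0)·(3)^0 = 1·1 = 1.
  j = 1: C(14,1)·(3)^1 = 14·3 = 42.
  j = 2: C(14,2)·(3)^2 = 91·9 = 819.
  j = 3: C(14,3)·(3)^3 = 364·27 = 9828.
  V_q(n, t) = 1 + 42 + 819 + 9828 = 10690.
Step 2: q^n = 4^14 = 268435456.
Step 3: Hamming bound ⌊q^n / V_q(n,t)⌋ = ⌊268435456/10690⌋ = 25110.
Step 4: Compare |C| = 8341 to 25110: satisfied.
The claimed |C| lies below the Hamming bound.


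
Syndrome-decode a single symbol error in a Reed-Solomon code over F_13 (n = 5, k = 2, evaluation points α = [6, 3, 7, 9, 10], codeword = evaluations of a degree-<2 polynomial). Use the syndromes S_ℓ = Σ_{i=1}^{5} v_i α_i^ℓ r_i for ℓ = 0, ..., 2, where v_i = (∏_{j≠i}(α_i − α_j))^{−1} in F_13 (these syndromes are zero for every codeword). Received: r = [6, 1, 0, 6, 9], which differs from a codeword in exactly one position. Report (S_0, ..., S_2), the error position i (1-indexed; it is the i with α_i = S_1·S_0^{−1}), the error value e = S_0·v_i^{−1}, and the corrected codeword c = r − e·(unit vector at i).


S = (3, 5, 4), error at position 1, error magnitude e = 9, c = [10, 1, 0, 6, 9].

Step 1: column multipliers v_i = (∏_{j≠i}(α_i − α_j))^{−1} mod 13.
  i = 1 (α = 6): (6−3)(6−7)(6−9)(6−10) = 3·(−1)·(−3)·(−4) = −36 ≡ 3, so v_1 = 3^{−1} = 9 (mod 13).
  i = 2 (α = 3): (3−6)(3−7)(3−9)(3−10) = (−3)·(−4)·(−6)·(−7) = 504 ≡ 10, so v_2 = 10^{−1} = 4 (mod 13).
  i = 3 (α = 7): (7−6)(7−3)(7−9)(7−10) = 1·4·(−2)·(−3) = 24 ≡ 11, so v_3 = 11^{−1} = 6 (mod 13).
  i = 4 (α = 9): (9−6)(9−3)(9−7)(9−10) = 3·6·2·(−1) = −36 ≡ 3, so v_4 = 3^{−1} = 9 (mod 13).
  i = 5 (α = 10): (10−6)(10−3)(10−7)(10−9) = 4·7·3·1 = 84 ≡ 6, so v_5 = 6^{−1} = 11 (mod 13).
  v = [9, 4, 6, 9, 11].
Step 2: syndromes of r = [6, 1, 0, 6, 9] (all sums mod 13).
  S_0 = Σ v_i r_i = 9·6 + 4·1 + 6·0 + 9·6 + 11·9 = 211 ≡ 3.
  S_1 = Σ v_i α_i r_i = 9·6·6 + 4·3·1 + 6·7·0 + 9·9·6 + 11·10·9 = 1812 ≡ 5.
  α_i^2 mod 13 = [10, 9, 10, 3, 9].
  S_2 = Σ v_i α_i^2 r_i = 9·10·6 + 4·9·1 + 6·10·0 + 9·3·6 + 11·9·9 = 1629 ≡ 4.
  S = (3, 5, 4) ≠ 0, so r is not a codeword (an error is present).
Step 3: locate the error. For a single error e at position i, S_ℓ = v_i·e·α_i^ℓ, so α_err = S_1/S_0.
  S_0^{−1} = 3^{−1} = 9 (mod 13), so α_err = 5·9 = 45 ≡ 6 = α_1. Error position i = 1.
  Consistency check: S_2/S_1 = 4·8 = 32 ≡ 6 = α_err ✓ (single-error assumption holds).
Step 4: error magnitude e = S_0/v_1 = S_0·∏_{j≠1}(α_1 − α_j) = 3·3 = 9 ≡ 9 (mod 13).
Step 5: correct position 1: c_1 = r_1 − e = 6 − 9 ≡ 10 (mod 13). Hence c = [10, 1, 0, 6, 9].
  Check: interpolating c through the α_i gives m(x) = 5 + 3·x (degree < 2) with m(α_i) = c_i for every i, so c is indeed a codeword.
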